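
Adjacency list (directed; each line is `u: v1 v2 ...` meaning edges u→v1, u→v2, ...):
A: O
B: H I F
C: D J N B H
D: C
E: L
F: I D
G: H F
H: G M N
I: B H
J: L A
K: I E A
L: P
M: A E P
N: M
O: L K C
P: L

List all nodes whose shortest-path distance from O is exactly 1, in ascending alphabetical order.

Level 0: O
Level 1: C, K, L
Level 2: A, B, D, E, H, I, J, N, P
Level 3: F, G, M

C, K, L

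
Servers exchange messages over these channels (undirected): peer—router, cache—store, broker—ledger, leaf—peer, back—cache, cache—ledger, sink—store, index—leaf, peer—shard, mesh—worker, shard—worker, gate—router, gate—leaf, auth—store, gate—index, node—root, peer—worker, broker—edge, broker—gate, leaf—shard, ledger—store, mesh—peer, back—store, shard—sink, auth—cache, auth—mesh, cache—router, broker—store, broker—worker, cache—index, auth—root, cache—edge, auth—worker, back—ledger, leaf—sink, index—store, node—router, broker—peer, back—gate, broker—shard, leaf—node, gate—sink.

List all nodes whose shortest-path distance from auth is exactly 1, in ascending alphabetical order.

Level 0: auth
Level 1: cache, mesh, root, store, worker
Level 2: back, broker, edge, index, ledger, node, peer, router, shard, sink
Level 3: gate, leaf

cache, mesh, root, store, worker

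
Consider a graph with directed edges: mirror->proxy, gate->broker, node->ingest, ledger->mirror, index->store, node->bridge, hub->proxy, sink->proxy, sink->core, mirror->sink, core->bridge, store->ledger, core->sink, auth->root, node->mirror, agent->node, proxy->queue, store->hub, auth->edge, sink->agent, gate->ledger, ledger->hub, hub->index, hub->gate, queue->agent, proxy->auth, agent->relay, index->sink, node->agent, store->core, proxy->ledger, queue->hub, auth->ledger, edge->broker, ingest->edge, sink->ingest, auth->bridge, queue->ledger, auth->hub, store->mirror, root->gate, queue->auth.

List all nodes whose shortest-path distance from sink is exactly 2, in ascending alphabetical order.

auth, bridge, edge, ledger, node, queue, relay

Level 0: sink
Level 1: agent, core, ingest, proxy
Level 2: auth, bridge, edge, ledger, node, queue, relay
Level 3: broker, hub, mirror, root
Level 4: gate, index
Level 5: store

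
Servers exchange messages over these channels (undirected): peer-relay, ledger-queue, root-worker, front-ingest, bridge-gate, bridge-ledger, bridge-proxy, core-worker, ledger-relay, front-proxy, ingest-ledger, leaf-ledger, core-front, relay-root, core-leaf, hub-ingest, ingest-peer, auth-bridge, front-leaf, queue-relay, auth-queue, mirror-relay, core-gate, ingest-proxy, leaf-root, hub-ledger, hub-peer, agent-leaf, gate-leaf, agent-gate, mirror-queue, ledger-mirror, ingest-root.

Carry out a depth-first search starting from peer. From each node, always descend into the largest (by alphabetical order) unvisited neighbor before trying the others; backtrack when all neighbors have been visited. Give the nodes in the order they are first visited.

peer relay root worker core leaf ledger queue mirror auth bridge proxy ingest hub front gate agent

Visit peer
peer → relay
relay → root
root → worker
worker → core
core → leaf
leaf → ledger
ledger → queue
queue → mirror
queue → auth
auth → bridge
bridge → proxy
proxy → ingest
ingest → hub
ingest → front
bridge → gate
gate → agent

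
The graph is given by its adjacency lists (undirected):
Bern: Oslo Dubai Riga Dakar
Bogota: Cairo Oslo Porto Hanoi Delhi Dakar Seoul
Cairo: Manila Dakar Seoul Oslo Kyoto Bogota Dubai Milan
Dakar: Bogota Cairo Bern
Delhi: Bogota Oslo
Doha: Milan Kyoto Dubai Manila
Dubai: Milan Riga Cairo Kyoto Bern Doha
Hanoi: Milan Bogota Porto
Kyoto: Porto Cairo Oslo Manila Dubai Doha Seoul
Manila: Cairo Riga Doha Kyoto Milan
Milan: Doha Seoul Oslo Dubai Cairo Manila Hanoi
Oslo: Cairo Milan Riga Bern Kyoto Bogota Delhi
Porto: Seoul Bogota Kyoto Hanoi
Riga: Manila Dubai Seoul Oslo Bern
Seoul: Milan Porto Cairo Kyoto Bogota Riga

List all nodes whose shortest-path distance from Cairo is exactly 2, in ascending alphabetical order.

Bern, Delhi, Doha, Hanoi, Porto, Riga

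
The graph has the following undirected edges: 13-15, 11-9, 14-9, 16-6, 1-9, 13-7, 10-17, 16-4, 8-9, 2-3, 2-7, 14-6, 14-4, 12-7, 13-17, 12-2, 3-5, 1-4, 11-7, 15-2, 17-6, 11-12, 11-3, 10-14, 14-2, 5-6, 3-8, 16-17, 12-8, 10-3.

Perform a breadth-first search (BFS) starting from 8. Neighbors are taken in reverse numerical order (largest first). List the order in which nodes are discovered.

Visit 8; enqueue 12, 9, 3 → queue [12, 9, 3]
Visit 12; enqueue 11, 7, 2 → queue [9, 3, 11, 7, 2]
Visit 9; enqueue 14, 1 → queue [3, 11, 7, 2, 14, 1]
Visit 3; enqueue 10, 5 → queue [11, 7, 2, 14, 1, 10, 5]
Visit 11 → queue [7, 2, 14, 1, 10, 5]
Visit 7; enqueue 13 → queue [2, 14, 1, 10, 5, 13]
Visit 2; enqueue 15 → queue [14, 1, 10, 5, 13, 15]
Visit 14; enqueue 6, 4 → queue [1, 10, 5, 13, 15, 6, 4]
Visit 1 → queue [10, 5, 13, 15, 6, 4]
Visit 10; enqueue 17 → queue [5, 13, 15, 6, 4, 17]
Visit 5 → queue [13, 15, 6, 4, 17]
Visit 13 → queue [15, 6, 4, 17]
Visit 15 → queue [6, 4, 17]
Visit 6; enqueue 16 → queue [4, 17, 16]
Visit 4 → queue [17, 16]
Visit 17 → queue [16]
Visit 16 → queue []

8 12 9 3 11 7 2 14 1 10 5 13 15 6 4 17 16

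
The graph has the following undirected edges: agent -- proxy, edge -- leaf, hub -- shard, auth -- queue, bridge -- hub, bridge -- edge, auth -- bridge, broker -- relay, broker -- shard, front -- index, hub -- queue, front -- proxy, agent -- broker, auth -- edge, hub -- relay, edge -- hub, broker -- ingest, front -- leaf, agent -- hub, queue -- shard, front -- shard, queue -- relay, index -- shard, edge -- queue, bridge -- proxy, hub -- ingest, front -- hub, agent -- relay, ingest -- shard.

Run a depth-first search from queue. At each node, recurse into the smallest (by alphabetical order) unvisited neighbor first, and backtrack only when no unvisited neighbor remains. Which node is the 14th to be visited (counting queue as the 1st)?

Visit queue
queue → auth
auth → bridge
bridge → edge
edge → hub
hub → agent
agent → broker
broker → ingest
ingest → shard
shard → front
front → index
front → leaf
front → proxy
broker → relay

Visit order: queue, auth, bridge, edge, hub, agent, broker, ingest, shard, front, index, leaf, proxy, relay

relay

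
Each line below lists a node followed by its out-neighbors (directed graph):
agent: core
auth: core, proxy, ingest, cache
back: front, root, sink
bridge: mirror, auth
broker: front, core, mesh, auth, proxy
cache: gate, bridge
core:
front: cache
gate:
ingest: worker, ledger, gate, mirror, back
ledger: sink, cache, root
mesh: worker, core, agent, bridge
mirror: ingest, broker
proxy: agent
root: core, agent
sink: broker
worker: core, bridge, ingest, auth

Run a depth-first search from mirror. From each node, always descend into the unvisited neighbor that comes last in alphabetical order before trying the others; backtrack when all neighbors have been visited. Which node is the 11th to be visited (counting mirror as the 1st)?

Visit mirror
mirror → ingest
ingest → worker
worker → core
worker → bridge
bridge → auth
auth → proxy
proxy → agent
auth → cache
cache → gate
ingest → ledger
ledger → sink
sink → broker
broker → mesh
broker → front
ledger → root
ingest → back

Visit order: mirror, ingest, worker, core, bridge, auth, proxy, agent, cache, gate, ledger, sink, broker, mesh, front, root, back

ledger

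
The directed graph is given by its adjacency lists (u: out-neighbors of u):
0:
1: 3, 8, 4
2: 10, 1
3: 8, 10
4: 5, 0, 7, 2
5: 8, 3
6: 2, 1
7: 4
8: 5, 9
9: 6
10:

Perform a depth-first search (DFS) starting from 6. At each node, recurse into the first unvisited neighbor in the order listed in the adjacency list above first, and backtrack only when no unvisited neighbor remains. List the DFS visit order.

6 -> 2 -> 10 -> 1 -> 3 -> 8 -> 5 -> 9 -> 4 -> 0 -> 7

Visit 6
6 → 2
2 → 10
2 → 1
1 → 3
3 → 8
8 → 5
8 → 9
1 → 4
4 → 0
4 → 7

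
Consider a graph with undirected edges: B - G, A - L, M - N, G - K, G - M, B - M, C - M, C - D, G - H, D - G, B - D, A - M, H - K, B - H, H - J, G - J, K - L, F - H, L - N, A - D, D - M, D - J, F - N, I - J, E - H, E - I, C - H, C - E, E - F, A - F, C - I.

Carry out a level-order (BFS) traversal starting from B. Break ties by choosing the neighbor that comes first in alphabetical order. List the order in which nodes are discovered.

B, D, G, H, M, A, C, J, K, E, F, N, L, I

Visit B; enqueue D, G, H, M → queue [D, G, H, M]
Visit D; enqueue A, C, J → queue [G, H, M, A, C, J]
Visit G; enqueue K → queue [H, M, A, C, J, K]
Visit H; enqueue E, F → queue [M, A, C, J, K, E, F]
Visit M; enqueue N → queue [A, C, J, K, E, F, N]
Visit A; enqueue L → queue [C, J, K, E, F, N, L]
Visit C; enqueue I → queue [J, K, E, F, N, L, I]
Visit J → queue [K, E, F, N, L, I]
Visit K → queue [E, F, N, L, I]
Visit E → queue [F, N, L, I]
Visit F → queue [N, L, I]
Visit N → queue [L, I]
Visit L → queue [I]
Visit I → queue []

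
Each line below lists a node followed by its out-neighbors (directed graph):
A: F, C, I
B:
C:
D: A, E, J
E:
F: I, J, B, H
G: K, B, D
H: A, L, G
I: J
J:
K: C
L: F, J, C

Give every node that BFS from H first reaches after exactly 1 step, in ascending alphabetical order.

A, G, L

Level 0: H
Level 1: A, G, L
Level 2: B, C, D, F, I, J, K
Level 3: E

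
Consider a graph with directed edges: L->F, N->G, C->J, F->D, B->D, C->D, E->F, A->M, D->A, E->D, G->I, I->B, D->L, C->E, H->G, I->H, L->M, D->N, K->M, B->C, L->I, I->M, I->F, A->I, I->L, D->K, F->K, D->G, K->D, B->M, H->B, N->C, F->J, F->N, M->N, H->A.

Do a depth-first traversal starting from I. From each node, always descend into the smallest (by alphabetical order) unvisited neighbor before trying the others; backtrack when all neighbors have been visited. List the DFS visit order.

Visit I
I → B
B → C
C → D
D → A
A → M
M → N
N → G
D → K
D → L
L → F
F → J
C → E
I → H

I -> B -> C -> D -> A -> M -> N -> G -> K -> L -> F -> J -> E -> H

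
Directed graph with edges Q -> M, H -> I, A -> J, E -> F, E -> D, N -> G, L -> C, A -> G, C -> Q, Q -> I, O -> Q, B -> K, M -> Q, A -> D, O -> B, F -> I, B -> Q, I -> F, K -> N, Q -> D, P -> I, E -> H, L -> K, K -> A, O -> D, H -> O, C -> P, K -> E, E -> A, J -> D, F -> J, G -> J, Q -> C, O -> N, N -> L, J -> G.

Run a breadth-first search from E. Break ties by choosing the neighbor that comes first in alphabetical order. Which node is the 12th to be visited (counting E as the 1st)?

Q

Visit E; enqueue A, D, F, H → queue [A, D, F, H]
Visit A; enqueue G, J → queue [D, F, H, G, J]
Visit D → queue [F, H, G, J]
Visit F; enqueue I → queue [H, G, J, I]
Visit H; enqueue O → queue [G, J, I, O]
Visit G → queue [J, I, O]
Visit J → queue [I, O]
Visit I → queue [O]
Visit O; enqueue B, N, Q → queue [B, N, Q]
Visit B; enqueue K → queue [N, Q, K]
Visit N; enqueue L → queue [Q, K, L]
Visit Q; enqueue C, M → queue [K, L, C, M]
Visit K → queue [L, C, M]
Visit L → queue [C, M]
Visit C; enqueue P → queue [M, P]
Visit M → queue [P]
Visit P → queue []

Visit order: E, A, D, F, H, G, J, I, O, B, N, Q, K, L, C, M, P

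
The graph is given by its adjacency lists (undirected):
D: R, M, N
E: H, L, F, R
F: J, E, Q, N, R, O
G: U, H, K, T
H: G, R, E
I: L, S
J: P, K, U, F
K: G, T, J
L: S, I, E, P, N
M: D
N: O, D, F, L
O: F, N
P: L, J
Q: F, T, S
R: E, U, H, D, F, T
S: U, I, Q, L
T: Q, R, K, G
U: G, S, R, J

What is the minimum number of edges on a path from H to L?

Level 0: H
Level 1: E, G, R
Level 2: D, F, K, L, T, U
Level 3: I, J, M, N, O, P, Q, S
L first appears at level 2.

2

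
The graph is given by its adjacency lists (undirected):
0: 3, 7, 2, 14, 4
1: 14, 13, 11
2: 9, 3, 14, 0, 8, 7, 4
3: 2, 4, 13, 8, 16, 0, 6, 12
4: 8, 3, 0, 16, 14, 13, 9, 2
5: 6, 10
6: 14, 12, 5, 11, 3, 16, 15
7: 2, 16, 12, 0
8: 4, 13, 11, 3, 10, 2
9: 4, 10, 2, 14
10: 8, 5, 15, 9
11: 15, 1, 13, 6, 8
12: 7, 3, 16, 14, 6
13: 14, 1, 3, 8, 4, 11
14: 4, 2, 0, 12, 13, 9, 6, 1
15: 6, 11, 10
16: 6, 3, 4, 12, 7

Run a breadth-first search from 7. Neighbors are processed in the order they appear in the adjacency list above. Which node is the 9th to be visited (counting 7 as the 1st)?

8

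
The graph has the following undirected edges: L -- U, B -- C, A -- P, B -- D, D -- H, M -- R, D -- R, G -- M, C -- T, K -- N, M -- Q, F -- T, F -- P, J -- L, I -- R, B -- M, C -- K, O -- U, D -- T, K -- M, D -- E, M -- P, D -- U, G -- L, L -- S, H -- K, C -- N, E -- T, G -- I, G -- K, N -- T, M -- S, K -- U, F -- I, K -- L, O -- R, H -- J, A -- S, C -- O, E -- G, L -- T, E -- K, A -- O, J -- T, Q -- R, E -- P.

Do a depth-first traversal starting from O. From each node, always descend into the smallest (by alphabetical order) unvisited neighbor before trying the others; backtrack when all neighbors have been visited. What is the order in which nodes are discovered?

O, A, P, E, D, B, C, K, G, I, F, T, J, H, L, S, M, Q, R, U, N

Visit O
O → A
A → P
P → E
E → D
D → B
B → C
C → K
K → G
G → I
I → F
F → T
T → J
J → H
J → L
L → S
S → M
M → Q
Q → R
L → U
T → N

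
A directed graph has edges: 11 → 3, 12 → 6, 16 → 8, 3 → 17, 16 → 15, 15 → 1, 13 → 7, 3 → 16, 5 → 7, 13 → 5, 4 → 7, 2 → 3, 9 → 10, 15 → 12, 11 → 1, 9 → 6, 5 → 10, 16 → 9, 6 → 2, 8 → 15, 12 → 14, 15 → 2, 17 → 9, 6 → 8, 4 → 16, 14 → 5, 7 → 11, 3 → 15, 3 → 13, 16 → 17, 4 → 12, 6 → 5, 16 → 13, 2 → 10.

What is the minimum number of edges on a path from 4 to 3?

3

Level 0: 4
Level 1: 7, 12, 16
Level 2: 6, 8, 9, 11, 13, 14, 15, 17
Level 3: 1, 2, 3, 5, 10
3 first appears at level 3.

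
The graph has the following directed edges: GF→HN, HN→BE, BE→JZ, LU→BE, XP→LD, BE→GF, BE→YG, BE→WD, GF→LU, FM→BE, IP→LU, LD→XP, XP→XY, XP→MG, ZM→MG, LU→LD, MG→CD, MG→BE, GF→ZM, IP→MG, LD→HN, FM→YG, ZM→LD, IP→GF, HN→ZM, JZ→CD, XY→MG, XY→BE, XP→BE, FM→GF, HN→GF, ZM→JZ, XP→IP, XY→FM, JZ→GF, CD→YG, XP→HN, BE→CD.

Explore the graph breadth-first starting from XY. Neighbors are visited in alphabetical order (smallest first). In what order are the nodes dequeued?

XY → BE → FM → MG → CD → GF → JZ → WD → YG → HN → LU → ZM → LD → XP → IP

Visit XY; enqueue BE, FM, MG → queue [BE, FM, MG]
Visit BE; enqueue CD, GF, JZ, WD, YG → queue [FM, MG, CD, GF, JZ, WD, YG]
Visit FM → queue [MG, CD, GF, JZ, WD, YG]
Visit MG → queue [CD, GF, JZ, WD, YG]
Visit CD → queue [GF, JZ, WD, YG]
Visit GF; enqueue HN, LU, ZM → queue [JZ, WD, YG, HN, LU, ZM]
Visit JZ → queue [WD, YG, HN, LU, ZM]
Visit WD → queue [YG, HN, LU, ZM]
Visit YG → queue [HN, LU, ZM]
Visit HN → queue [LU, ZM]
Visit LU; enqueue LD → queue [ZM, LD]
Visit ZM → queue [LD]
Visit LD; enqueue XP → queue [XP]
Visit XP; enqueue IP → queue [IP]
Visit IP → queue []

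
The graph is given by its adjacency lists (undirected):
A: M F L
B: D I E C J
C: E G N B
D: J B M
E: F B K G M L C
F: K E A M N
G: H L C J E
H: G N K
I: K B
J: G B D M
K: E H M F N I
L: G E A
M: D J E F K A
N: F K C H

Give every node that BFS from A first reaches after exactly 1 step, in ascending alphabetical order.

Level 0: A
Level 1: F, L, M
Level 2: D, E, G, J, K, N
Level 3: B, C, H, I

F, L, M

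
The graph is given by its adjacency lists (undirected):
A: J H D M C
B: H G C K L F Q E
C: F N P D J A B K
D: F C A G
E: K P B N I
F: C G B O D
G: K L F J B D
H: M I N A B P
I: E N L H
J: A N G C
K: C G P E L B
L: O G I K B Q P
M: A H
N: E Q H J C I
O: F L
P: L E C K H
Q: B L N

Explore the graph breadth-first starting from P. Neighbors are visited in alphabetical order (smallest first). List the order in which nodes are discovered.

Visit P; enqueue C, E, H, K, L → queue [C, E, H, K, L]
Visit C; enqueue A, B, D, F, J, N → queue [E, H, K, L, A, B, D, F, J, N]
Visit E; enqueue I → queue [H, K, L, A, B, D, F, J, N, I]
Visit H; enqueue M → queue [K, L, A, B, D, F, J, N, I, M]
Visit K; enqueue G → queue [L, A, B, D, F, J, N, I, M, G]
Visit L; enqueue O, Q → queue [A, B, D, F, J, N, I, M, G, O, Q]
Visit A → queue [B, D, F, J, N, I, M, G, O, Q]
Visit B → queue [D, F, J, N, I, M, G, O, Q]
Visit D → queue [F, J, N, I, M, G, O, Q]
Visit F → queue [J, N, I, M, G, O, Q]
Visit J → queue [N, I, M, G, O, Q]
Visit N → queue [I, M, G, O, Q]
Visit I → queue [M, G, O, Q]
Visit M → queue [G, O, Q]
Visit G → queue [O, Q]
Visit O → queue [Q]
Visit Q → queue []

P → C → E → H → K → L → A → B → D → F → J → N → I → M → G → O → Q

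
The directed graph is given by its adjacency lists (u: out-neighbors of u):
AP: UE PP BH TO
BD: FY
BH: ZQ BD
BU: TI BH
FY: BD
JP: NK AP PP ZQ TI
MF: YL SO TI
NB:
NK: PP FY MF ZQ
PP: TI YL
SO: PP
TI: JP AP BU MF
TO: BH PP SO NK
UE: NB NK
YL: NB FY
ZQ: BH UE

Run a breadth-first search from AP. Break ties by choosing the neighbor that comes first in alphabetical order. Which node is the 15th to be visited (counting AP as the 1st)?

Visit AP; enqueue BH, PP, TO, UE → queue [BH, PP, TO, UE]
Visit BH; enqueue BD, ZQ → queue [PP, TO, UE, BD, ZQ]
Visit PP; enqueue TI, YL → queue [TO, UE, BD, ZQ, TI, YL]
Visit TO; enqueue NK, SO → queue [UE, BD, ZQ, TI, YL, NK, SO]
Visit UE; enqueue NB → queue [BD, ZQ, TI, YL, NK, SO, NB]
Visit BD; enqueue FY → queue [ZQ, TI, YL, NK, SO, NB, FY]
Visit ZQ → queue [TI, YL, NK, SO, NB, FY]
Visit TI; enqueue BU, JP, MF → queue [YL, NK, SO, NB, FY, BU, JP, MF]
Visit YL → queue [NK, SO, NB, FY, BU, JP, MF]
Visit NK → queue [SO, NB, FY, BU, JP, MF]
Visit SO → queue [NB, FY, BU, JP, MF]
Visit NB → queue [FY, BU, JP, MF]
Visit FY → queue [BU, JP, MF]
Visit BU → queue [JP, MF]
Visit JP → queue [MF]
Visit MF → queue []

Visit order: AP, BH, PP, TO, UE, BD, ZQ, TI, YL, NK, SO, NB, FY, BU, JP, MF

JP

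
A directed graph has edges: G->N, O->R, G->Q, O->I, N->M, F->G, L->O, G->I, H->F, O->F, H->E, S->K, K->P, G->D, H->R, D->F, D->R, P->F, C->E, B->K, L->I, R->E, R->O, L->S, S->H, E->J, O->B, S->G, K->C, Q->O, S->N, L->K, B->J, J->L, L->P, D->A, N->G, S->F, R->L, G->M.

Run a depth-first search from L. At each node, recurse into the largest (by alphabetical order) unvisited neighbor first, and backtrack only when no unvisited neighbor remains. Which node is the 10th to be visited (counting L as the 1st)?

J

Visit L
L → S
S → N
N → M
N → G
G → Q
Q → O
O → R
R → E
E → J
O → I
O → F
O → B
B → K
K → P
K → C
G → D
D → A
S → H

Visit order: L, S, N, M, G, Q, O, R, E, J, I, F, B, K, P, C, D, A, H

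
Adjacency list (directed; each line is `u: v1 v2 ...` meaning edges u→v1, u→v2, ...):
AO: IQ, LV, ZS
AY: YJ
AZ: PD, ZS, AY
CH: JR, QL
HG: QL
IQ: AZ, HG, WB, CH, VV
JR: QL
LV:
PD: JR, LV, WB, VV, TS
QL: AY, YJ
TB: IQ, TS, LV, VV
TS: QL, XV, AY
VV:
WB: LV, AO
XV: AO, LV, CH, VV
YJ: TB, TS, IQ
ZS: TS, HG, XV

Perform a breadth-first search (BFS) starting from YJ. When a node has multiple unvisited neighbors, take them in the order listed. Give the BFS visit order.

YJ, TB, TS, IQ, LV, VV, QL, XV, AY, AZ, HG, WB, CH, AO, PD, ZS, JR

Visit YJ; enqueue TB, TS, IQ → queue [TB, TS, IQ]
Visit TB; enqueue LV, VV → queue [TS, IQ, LV, VV]
Visit TS; enqueue QL, XV, AY → queue [IQ, LV, VV, QL, XV, AY]
Visit IQ; enqueue AZ, HG, WB, CH → queue [LV, VV, QL, XV, AY, AZ, HG, WB, CH]
Visit LV → queue [VV, QL, XV, AY, AZ, HG, WB, CH]
Visit VV → queue [QL, XV, AY, AZ, HG, WB, CH]
Visit QL → queue [XV, AY, AZ, HG, WB, CH]
Visit XV; enqueue AO → queue [AY, AZ, HG, WB, CH, AO]
Visit AY → queue [AZ, HG, WB, CH, AO]
Visit AZ; enqueue PD, ZS → queue [HG, WB, CH, AO, PD, ZS]
Visit HG → queue [WB, CH, AO, PD, ZS]
Visit WB → queue [CH, AO, PD, ZS]
Visit CH; enqueue JR → queue [AO, PD, ZS, JR]
Visit AO → queue [PD, ZS, JR]
Visit PD → queue [ZS, JR]
Visit ZS → queue [JR]
Visit JR → queue []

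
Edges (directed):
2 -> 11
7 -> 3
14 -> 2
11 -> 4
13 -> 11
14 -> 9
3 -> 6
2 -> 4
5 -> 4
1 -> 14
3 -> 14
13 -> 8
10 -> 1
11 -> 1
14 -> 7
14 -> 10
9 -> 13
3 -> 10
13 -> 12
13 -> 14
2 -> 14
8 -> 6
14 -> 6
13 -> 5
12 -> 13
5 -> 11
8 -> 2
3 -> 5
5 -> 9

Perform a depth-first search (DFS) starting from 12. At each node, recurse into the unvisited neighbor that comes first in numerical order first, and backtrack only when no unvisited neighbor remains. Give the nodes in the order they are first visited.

12 → 13 → 5 → 4 → 9 → 11 → 1 → 14 → 2 → 6 → 7 → 3 → 10 → 8

Visit 12
12 → 13
13 → 5
5 → 4
5 → 9
5 → 11
11 → 1
1 → 14
14 → 2
14 → 6
14 → 7
7 → 3
3 → 10
13 → 8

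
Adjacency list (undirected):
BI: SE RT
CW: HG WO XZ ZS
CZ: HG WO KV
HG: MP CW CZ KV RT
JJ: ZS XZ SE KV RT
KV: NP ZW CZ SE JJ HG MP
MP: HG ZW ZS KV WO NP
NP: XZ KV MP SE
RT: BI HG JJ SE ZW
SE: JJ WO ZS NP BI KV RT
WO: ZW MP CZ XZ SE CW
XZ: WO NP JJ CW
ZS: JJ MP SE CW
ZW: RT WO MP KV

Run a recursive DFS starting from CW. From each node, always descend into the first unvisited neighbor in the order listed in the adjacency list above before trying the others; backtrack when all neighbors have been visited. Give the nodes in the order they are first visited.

CW -> HG -> MP -> ZW -> RT -> BI -> SE -> JJ -> ZS -> XZ -> WO -> CZ -> KV -> NP

Visit CW
CW → HG
HG → MP
MP → ZW
ZW → RT
RT → BI
BI → SE
SE → JJ
JJ → ZS
JJ → XZ
XZ → WO
WO → CZ
CZ → KV
KV → NP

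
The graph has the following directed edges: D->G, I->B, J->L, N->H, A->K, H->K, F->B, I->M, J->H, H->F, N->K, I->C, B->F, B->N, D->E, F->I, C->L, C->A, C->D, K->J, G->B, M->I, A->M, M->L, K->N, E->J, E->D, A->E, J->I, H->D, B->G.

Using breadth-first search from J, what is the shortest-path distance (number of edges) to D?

Level 0: J
Level 1: H, I, L
Level 2: B, C, D, F, K, M
Level 3: A, E, G, N
D first appears at level 2.

2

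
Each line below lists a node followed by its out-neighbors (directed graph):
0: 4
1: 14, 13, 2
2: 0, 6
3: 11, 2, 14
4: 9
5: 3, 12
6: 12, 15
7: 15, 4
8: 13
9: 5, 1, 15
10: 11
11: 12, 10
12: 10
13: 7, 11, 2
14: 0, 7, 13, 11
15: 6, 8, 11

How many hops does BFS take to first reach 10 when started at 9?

Level 0: 9
Level 1: 1, 5, 15
Level 2: 2, 3, 6, 8, 11, 12, 13, 14
Level 3: 0, 7, 10
Level 4: 4
10 first appears at level 3.

3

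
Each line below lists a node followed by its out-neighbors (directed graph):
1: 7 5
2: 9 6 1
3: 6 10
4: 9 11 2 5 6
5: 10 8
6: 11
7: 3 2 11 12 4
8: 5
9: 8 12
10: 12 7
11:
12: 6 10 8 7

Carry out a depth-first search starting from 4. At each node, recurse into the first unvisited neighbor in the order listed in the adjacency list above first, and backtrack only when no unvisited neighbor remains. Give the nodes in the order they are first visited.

Visit 4
4 → 9
9 → 8
8 → 5
5 → 10
10 → 12
12 → 6
6 → 11
12 → 7
7 → 3
7 → 2
2 → 1

4 9 8 5 10 12 6 11 7 3 2 1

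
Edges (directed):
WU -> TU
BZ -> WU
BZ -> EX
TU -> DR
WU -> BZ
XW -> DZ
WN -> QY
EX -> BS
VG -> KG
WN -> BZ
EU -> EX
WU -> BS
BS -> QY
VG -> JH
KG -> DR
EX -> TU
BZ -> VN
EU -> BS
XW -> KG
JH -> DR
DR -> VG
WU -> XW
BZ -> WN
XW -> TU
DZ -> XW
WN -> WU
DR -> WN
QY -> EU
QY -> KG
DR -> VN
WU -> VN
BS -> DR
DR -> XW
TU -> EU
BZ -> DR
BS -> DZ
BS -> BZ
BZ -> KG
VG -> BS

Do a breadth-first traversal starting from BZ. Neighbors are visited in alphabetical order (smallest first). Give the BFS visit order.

Visit BZ; enqueue DR, EX, KG, VN, WN, WU → queue [DR, EX, KG, VN, WN, WU]
Visit DR; enqueue VG, XW → queue [EX, KG, VN, WN, WU, VG, XW]
Visit EX; enqueue BS, TU → queue [KG, VN, WN, WU, VG, XW, BS, TU]
Visit KG → queue [VN, WN, WU, VG, XW, BS, TU]
Visit VN → queue [WN, WU, VG, XW, BS, TU]
Visit WN; enqueue QY → queue [WU, VG, XW, BS, TU, QY]
Visit WU → queue [VG, XW, BS, TU, QY]
Visit VG; enqueue JH → queue [XW, BS, TU, QY, JH]
Visit XW; enqueue DZ → queue [BS, TU, QY, JH, DZ]
Visit BS → queue [TU, QY, JH, DZ]
Visit TU; enqueue EU → queue [QY, JH, DZ, EU]
Visit QY → queue [JH, DZ, EU]
Visit JH → queue [DZ, EU]
Visit DZ → queue [EU]
Visit EU → queue []

BZ → DR → EX → KG → VN → WN → WU → VG → XW → BS → TU → QY → JH → DZ → EU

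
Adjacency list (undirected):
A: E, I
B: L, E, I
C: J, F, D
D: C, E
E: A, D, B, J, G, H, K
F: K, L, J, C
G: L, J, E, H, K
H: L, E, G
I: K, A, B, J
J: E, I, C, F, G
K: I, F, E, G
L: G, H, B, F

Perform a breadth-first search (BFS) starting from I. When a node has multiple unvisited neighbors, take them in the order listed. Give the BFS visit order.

I → K → A → B → J → F → E → G → L → C → D → H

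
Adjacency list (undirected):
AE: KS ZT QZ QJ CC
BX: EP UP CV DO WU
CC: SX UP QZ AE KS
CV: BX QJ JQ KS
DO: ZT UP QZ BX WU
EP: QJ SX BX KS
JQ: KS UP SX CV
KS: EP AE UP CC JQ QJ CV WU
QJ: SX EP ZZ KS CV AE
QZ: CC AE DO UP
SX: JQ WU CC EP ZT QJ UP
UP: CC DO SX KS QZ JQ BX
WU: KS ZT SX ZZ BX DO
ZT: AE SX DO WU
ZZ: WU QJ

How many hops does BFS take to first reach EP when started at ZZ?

Level 0: ZZ
Level 1: QJ, WU
Level 2: AE, BX, CV, DO, EP, KS, SX, ZT
Level 3: CC, JQ, QZ, UP
EP first appears at level 2.

2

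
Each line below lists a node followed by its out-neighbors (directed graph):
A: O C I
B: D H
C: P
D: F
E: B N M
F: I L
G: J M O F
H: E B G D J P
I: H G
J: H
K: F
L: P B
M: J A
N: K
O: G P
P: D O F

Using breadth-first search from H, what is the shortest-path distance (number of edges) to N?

Level 0: H
Level 1: B, D, E, G, J, P
Level 2: F, M, N, O
Level 3: A, I, K, L
Level 4: C
N first appears at level 2.

2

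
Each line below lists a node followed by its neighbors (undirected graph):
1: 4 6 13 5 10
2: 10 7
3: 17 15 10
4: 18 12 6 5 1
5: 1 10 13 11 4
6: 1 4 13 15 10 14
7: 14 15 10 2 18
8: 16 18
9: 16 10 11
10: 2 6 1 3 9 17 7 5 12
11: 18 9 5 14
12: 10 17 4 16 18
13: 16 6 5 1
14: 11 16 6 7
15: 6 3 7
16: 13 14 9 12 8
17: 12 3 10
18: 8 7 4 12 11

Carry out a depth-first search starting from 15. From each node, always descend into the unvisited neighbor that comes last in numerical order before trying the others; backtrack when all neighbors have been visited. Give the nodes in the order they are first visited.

15, 7, 18, 12, 17, 10, 9, 16, 14, 11, 5, 13, 6, 4, 1, 8, 3, 2

Visit 15
15 → 7
7 → 18
18 → 12
12 → 17
17 → 10
10 → 9
9 → 16
16 → 14
14 → 11
11 → 5
5 → 13
13 → 6
6 → 4
4 → 1
16 → 8
10 → 3
10 → 2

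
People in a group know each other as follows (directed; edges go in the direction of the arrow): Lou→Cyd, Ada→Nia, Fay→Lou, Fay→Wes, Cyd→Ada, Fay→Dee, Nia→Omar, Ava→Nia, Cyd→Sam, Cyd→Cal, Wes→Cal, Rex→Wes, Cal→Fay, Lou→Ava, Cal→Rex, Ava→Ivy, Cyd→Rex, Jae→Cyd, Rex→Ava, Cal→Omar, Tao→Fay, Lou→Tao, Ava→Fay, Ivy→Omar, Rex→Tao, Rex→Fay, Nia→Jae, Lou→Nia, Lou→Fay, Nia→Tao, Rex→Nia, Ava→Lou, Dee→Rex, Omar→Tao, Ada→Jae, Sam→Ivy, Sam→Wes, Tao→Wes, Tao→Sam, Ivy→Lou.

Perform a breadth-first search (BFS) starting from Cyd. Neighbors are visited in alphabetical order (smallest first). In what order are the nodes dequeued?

Visit Cyd; enqueue Ada, Cal, Rex, Sam → queue [Ada, Cal, Rex, Sam]
Visit Ada; enqueue Jae, Nia → queue [Cal, Rex, Sam, Jae, Nia]
Visit Cal; enqueue Fay, Omar → queue [Rex, Sam, Jae, Nia, Fay, Omar]
Visit Rex; enqueue Ava, Tao, Wes → queue [Sam, Jae, Nia, Fay, Omar, Ava, Tao, Wes]
Visit Sam; enqueue Ivy → queue [Jae, Nia, Fay, Omar, Ava, Tao, Wes, Ivy]
Visit Jae → queue [Nia, Fay, Omar, Ava, Tao, Wes, Ivy]
Visit Nia → queue [Fay, Omar, Ava, Tao, Wes, Ivy]
Visit Fay; enqueue Dee, Lou → queue [Omar, Ava, Tao, Wes, Ivy, Dee, Lou]
Visit Omar → queue [Ava, Tao, Wes, Ivy, Dee, Lou]
Visit Ava → queue [Tao, Wes, Ivy, Dee, Lou]
Visit Tao → queue [Wes, Ivy, Dee, Lou]
Visit Wes → queue [Ivy, Dee, Lou]
Visit Ivy → queue [Dee, Lou]
Visit Dee → queue [Lou]
Visit Lou → queue []

Cyd -> Ada -> Cal -> Rex -> Sam -> Jae -> Nia -> Fay -> Omar -> Ava -> Tao -> Wes -> Ivy -> Dee -> Lou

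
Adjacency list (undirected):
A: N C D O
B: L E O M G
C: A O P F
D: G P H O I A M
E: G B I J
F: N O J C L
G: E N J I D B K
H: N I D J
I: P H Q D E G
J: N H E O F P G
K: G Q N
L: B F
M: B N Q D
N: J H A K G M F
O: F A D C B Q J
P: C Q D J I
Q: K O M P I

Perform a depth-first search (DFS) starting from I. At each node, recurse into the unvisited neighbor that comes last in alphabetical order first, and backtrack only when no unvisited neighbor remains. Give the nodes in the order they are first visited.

Visit I
I → Q
Q → P
P → J
J → O
O → F
F → N
N → M
M → D
D → H
D → G
G → K
G → E
E → B
B → L
D → A
A → C

I -> Q -> P -> J -> O -> F -> N -> M -> D -> H -> G -> K -> E -> B -> L -> A -> C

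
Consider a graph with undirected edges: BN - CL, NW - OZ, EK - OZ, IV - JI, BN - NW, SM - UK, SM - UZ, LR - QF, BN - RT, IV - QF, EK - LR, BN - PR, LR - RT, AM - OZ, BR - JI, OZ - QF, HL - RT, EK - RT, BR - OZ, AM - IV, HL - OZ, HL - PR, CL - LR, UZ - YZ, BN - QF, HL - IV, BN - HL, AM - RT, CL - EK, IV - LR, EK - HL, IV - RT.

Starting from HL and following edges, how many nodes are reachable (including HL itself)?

14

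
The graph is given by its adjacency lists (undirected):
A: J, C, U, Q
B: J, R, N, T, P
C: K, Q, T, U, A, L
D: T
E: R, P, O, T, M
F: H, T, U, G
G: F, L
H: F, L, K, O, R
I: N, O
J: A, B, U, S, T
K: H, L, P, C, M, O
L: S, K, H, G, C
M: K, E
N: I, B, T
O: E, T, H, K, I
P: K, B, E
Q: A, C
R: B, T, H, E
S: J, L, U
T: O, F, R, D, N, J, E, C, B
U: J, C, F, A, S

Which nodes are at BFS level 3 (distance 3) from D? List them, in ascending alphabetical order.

Level 0: D
Level 1: T
Level 2: B, C, E, F, J, N, O, R
Level 3: A, G, H, I, K, L, M, P, Q, S, U

A, G, H, I, K, L, M, P, Q, S, U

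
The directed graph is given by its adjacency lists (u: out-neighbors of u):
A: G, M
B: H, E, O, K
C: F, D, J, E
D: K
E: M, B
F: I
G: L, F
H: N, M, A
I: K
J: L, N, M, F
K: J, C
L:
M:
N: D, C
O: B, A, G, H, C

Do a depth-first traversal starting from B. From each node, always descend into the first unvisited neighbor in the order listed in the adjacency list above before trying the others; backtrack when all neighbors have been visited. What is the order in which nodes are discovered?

Visit B
B → H
H → N
N → D
D → K
K → J
J → L
J → M
J → F
F → I
K → C
C → E
H → A
A → G
B → O

B H N D K J L M F I C E A G O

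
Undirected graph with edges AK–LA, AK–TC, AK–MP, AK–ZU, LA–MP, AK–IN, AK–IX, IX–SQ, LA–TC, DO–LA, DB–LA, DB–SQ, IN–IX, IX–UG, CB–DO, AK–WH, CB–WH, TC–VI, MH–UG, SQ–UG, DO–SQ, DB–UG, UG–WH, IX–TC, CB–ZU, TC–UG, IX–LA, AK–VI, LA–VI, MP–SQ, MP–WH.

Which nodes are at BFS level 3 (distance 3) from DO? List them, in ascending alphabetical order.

Level 0: DO
Level 1: CB, LA, SQ
Level 2: AK, DB, IX, MP, TC, UG, VI, WH, ZU
Level 3: IN, MH

IN, MH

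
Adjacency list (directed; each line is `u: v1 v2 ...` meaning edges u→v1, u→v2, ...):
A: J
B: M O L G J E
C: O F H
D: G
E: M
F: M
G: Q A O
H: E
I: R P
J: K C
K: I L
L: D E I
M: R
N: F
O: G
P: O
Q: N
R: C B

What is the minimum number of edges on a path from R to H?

Level 0: R
Level 1: B, C
Level 2: E, F, G, H, J, L, M, O
Level 3: A, D, I, K, Q
Level 4: N, P
H first appears at level 2.

2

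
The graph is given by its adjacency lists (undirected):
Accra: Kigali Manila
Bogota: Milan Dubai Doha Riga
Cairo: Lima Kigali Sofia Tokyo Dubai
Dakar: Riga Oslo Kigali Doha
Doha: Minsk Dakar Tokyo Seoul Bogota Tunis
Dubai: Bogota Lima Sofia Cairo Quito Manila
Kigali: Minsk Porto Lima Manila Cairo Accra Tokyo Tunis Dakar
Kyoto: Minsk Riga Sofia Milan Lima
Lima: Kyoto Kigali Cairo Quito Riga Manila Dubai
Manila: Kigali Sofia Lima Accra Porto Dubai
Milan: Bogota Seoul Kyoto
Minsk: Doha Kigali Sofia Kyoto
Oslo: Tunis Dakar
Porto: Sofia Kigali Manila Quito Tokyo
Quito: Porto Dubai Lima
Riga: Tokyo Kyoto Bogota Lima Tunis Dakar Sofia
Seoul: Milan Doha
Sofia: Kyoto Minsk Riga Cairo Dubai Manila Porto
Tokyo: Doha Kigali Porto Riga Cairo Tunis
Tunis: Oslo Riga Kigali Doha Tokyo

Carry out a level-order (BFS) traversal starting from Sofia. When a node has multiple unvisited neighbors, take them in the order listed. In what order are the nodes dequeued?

Sofia, Kyoto, Minsk, Riga, Cairo, Dubai, Manila, Porto, Milan, Lima, Doha, Kigali, Tokyo, Bogota, Tunis, Dakar, Quito, Accra, Seoul, Oslo

Visit Sofia; enqueue Kyoto, Minsk, Riga, Cairo, Dubai, Manila, Porto → queue [Kyoto, Minsk, Riga, Cairo, Dubai, Manila, Porto]
Visit Kyoto; enqueue Milan, Lima → queue [Minsk, Riga, Cairo, Dubai, Manila, Porto, Milan, Lima]
Visit Minsk; enqueue Doha, Kigali → queue [Riga, Cairo, Dubai, Manila, Porto, Milan, Lima, Doha, Kigali]
Visit Riga; enqueue Tokyo, Bogota, Tunis, Dakar → queue [Cairo, Dubai, Manila, Porto, Milan, Lima, Doha, Kigali, Tokyo, Bogota, Tunis, Dakar]
Visit Cairo → queue [Dubai, Manila, Porto, Milan, Lima, Doha, Kigali, Tokyo, Bogota, Tunis, Dakar]
Visit Dubai; enqueue Quito → queue [Manila, Porto, Milan, Lima, Doha, Kigali, Tokyo, Bogota, Tunis, Dakar, Quito]
Visit Manila; enqueue Accra → queue [Porto, Milan, Lima, Doha, Kigali, Tokyo, Bogota, Tunis, Dakar, Quito, Accra]
Visit Porto → queue [Milan, Lima, Doha, Kigali, Tokyo, Bogota, Tunis, Dakar, Quito, Accra]
Visit Milan; enqueue Seoul → queue [Lima, Doha, Kigali, Tokyo, Bogota, Tunis, Dakar, Quito, Accra, Seoul]
Visit Lima → queue [Doha, Kigali, Tokyo, Bogota, Tunis, Dakar, Quito, Accra, Seoul]
Visit Doha → queue [Kigali, Tokyo, Bogota, Tunis, Dakar, Quito, Accra, Seoul]
Visit Kigali → queue [Tokyo, Bogota, Tunis, Dakar, Quito, Accra, Seoul]
Visit Tokyo → queue [Bogota, Tunis, Dakar, Quito, Accra, Seoul]
Visit Bogota → queue [Tunis, Dakar, Quito, Accra, Seoul]
Visit Tunis; enqueue Oslo → queue [Dakar, Quito, Accra, Seoul, Oslo]
Visit Dakar → queue [Quito, Accra, Seoul, Oslo]
Visit Quito → queue [Accra, Seoul, Oslo]
Visit Accra → queue [Seoul, Oslo]
Visit Seoul → queue [Oslo]
Visit Oslo → queue []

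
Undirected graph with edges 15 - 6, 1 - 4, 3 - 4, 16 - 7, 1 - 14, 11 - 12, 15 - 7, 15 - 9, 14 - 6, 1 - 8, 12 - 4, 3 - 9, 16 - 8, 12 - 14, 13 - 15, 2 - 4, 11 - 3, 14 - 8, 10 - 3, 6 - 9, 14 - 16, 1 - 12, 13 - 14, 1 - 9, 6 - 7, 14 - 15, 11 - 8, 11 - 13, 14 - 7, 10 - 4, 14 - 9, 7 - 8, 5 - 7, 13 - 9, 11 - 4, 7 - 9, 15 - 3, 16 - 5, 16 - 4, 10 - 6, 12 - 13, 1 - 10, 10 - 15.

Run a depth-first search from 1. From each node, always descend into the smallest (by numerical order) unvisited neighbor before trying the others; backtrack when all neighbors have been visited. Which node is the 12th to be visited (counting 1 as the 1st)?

Visit 1
1 → 4
4 → 2
4 → 3
3 → 9
9 → 6
6 → 7
7 → 5
5 → 16
16 → 8
8 → 11
11 → 12
12 → 13
13 → 14
14 → 15
15 → 10

Visit order: 1, 4, 2, 3, 9, 6, 7, 5, 16, 8, 11, 12, 13, 14, 15, 10

12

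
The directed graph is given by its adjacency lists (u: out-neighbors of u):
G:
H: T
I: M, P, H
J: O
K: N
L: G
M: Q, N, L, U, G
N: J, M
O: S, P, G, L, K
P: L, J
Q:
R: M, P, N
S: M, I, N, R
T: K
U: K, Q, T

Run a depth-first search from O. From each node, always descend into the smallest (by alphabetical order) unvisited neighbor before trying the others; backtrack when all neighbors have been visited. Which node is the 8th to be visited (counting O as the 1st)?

Visit O
O → G
O → K
K → N
N → J
N → M
M → L
M → Q
M → U
U → T
O → P
O → S
S → I
I → H
S → R

Visit order: O, G, K, N, J, M, L, Q, U, T, P, S, I, H, R

Q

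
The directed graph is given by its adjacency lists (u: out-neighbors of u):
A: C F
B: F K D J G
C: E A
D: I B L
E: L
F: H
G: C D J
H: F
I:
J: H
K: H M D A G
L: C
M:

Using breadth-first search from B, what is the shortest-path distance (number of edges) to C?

Level 0: B
Level 1: D, F, G, J, K
Level 2: A, C, H, I, L, M
Level 3: E
C first appears at level 2.

2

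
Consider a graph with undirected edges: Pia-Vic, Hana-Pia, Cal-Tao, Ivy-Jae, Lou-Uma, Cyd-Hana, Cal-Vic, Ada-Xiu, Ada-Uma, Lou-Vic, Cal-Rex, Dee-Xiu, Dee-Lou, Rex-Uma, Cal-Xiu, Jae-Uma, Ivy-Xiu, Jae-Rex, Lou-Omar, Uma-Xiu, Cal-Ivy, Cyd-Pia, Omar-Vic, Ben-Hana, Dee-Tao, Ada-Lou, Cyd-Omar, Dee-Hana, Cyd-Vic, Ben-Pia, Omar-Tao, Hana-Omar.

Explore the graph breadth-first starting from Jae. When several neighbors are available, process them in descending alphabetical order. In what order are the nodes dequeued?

Jae Uma Rex Ivy Xiu Lou Ada Cal Dee Vic Omar Tao Hana Pia Cyd Ben

Visit Jae; enqueue Uma, Rex, Ivy → queue [Uma, Rex, Ivy]
Visit Uma; enqueue Xiu, Lou, Ada → queue [Rex, Ivy, Xiu, Lou, Ada]
Visit Rex; enqueue Cal → queue [Ivy, Xiu, Lou, Ada, Cal]
Visit Ivy → queue [Xiu, Lou, Ada, Cal]
Visit Xiu; enqueue Dee → queue [Lou, Ada, Cal, Dee]
Visit Lou; enqueue Vic, Omar → queue [Ada, Cal, Dee, Vic, Omar]
Visit Ada → queue [Cal, Dee, Vic, Omar]
Visit Cal; enqueue Tao → queue [Dee, Vic, Omar, Tao]
Visit Dee; enqueue Hana → queue [Vic, Omar, Tao, Hana]
Visit Vic; enqueue Pia, Cyd → queue [Omar, Tao, Hana, Pia, Cyd]
Visit Omar → queue [Tao, Hana, Pia, Cyd]
Visit Tao → queue [Hana, Pia, Cyd]
Visit Hana; enqueue Ben → queue [Pia, Cyd, Ben]
Visit Pia → queue [Cyd, Ben]
Visit Cyd → queue [Ben]
Visit Ben → queue []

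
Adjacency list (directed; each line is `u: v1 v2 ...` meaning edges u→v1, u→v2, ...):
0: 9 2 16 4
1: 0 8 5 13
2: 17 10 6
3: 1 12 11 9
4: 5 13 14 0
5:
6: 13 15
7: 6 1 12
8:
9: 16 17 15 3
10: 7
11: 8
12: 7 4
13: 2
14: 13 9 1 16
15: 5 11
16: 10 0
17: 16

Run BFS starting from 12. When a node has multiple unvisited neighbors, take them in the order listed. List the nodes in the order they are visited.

Visit 12; enqueue 7, 4 → queue [7, 4]
Visit 7; enqueue 6, 1 → queue [4, 6, 1]
Visit 4; enqueue 5, 13, 14, 0 → queue [6, 1, 5, 13, 14, 0]
Visit 6; enqueue 15 → queue [1, 5, 13, 14, 0, 15]
Visit 1; enqueue 8 → queue [5, 13, 14, 0, 15, 8]
Visit 5 → queue [13, 14, 0, 15, 8]
Visit 13; enqueue 2 → queue [14, 0, 15, 8, 2]
Visit 14; enqueue 9, 16 → queue [0, 15, 8, 2, 9, 16]
Visit 0 → queue [15, 8, 2, 9, 16]
Visit 15; enqueue 11 → queue [8, 2, 9, 16, 11]
Visit 8 → queue [2, 9, 16, 11]
Visit 2; enqueue 17, 10 → queue [9, 16, 11, 17, 10]
Visit 9; enqueue 3 → queue [16, 11, 17, 10, 3]
Visit 16 → queue [11, 17, 10, 3]
Visit 11 → queue [17, 10, 3]
Visit 17 → queue [10, 3]
Visit 10 → queue [3]
Visit 3 → queue []

12, 7, 4, 6, 1, 5, 13, 14, 0, 15, 8, 2, 9, 16, 11, 17, 10, 3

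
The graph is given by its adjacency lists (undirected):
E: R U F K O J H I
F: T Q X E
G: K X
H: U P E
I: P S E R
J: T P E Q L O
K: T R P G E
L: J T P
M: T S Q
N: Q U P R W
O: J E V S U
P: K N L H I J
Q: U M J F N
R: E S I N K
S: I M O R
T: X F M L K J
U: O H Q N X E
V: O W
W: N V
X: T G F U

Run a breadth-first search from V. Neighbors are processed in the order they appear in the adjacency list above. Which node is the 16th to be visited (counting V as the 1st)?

Visit V; enqueue O, W → queue [O, W]
Visit O; enqueue J, E, S, U → queue [W, J, E, S, U]
Visit W; enqueue N → queue [J, E, S, U, N]
Visit J; enqueue T, P, Q, L → queue [E, S, U, N, T, P, Q, L]
Visit E; enqueue R, F, K, H, I → queue [S, U, N, T, P, Q, L, R, F, K, H, I]
Visit S; enqueue M → queue [U, N, T, P, Q, L, R, F, K, H, I, M]
Visit U; enqueue X → queue [N, T, P, Q, L, R, F, K, H, I, M, X]
Visit N → queue [T, P, Q, L, R, F, K, H, I, M, X]
Visit T → queue [P, Q, L, R, F, K, H, I, M, X]
Visit P → queue [Q, L, R, F, K, H, I, M, X]
Visit Q → queue [L, R, F, K, H, I, M, X]
Visit L → queue [R, F, K, H, I, M, X]
Visit R → queue [F, K, H, I, M, X]
Visit F → queue [K, H, I, M, X]
Visit K; enqueue G → queue [H, I, M, X, G]
Visit H → queue [I, M, X, G]
Visit I → queue [M, X, G]
Visit M → queue [X, G]
Visit X → queue [G]
Visit G → queue []

Visit order: V, O, W, J, E, S, U, N, T, P, Q, L, R, F, K, H, I, M, X, G

H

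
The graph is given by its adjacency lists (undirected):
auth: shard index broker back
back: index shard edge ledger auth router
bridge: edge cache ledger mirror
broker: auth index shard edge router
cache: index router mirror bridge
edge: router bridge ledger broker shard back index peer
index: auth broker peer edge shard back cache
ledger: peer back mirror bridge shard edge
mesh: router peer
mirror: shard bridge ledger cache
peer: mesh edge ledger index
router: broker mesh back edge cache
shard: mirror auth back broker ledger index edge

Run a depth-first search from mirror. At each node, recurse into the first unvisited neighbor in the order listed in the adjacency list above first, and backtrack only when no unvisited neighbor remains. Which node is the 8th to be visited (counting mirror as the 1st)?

mesh

Visit mirror
mirror → shard
shard → auth
auth → index
index → broker
broker → edge
edge → router
router → mesh
mesh → peer
peer → ledger
ledger → back
ledger → bridge
bridge → cache

Visit order: mirror, shard, auth, index, broker, edge, router, mesh, peer, ledger, back, bridge, cache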